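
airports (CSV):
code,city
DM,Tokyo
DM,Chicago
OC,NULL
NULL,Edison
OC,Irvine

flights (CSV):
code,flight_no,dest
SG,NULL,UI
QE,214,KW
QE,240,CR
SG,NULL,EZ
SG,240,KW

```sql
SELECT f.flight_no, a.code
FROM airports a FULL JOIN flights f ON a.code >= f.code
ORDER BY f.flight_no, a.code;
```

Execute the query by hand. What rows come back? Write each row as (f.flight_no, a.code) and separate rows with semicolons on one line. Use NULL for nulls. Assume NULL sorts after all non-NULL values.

(214, NULL); (240, NULL); (240, NULL); (NULL, DM); (NULL, DM); (NULL, OC); (NULL, OC); (NULL, NULL); (NULL, NULL); (NULL, NULL)

FULL OUTER JOIN keeps every row from both sides; unmatched rows get NULL for the other side's columns.
Matching on a.code >= f.code. A NULL in a compared column never satisfies the condition.
Matched pairs: 0; unmatched a rows kept: 5; unmatched f rows kept: 5.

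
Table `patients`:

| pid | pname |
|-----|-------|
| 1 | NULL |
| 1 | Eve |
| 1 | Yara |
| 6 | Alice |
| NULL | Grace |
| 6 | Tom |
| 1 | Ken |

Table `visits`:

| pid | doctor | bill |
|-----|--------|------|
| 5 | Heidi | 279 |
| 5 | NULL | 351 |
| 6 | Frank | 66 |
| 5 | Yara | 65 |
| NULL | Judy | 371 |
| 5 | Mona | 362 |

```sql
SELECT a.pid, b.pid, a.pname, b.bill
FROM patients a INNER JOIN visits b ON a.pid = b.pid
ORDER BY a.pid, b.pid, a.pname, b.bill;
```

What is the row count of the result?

2

INNER JOIN keeps only pairs where the ON condition holds.
Matching on a.pid = b.pid. A NULL in a compared column never satisfies the condition.
Matched pairs: 2.
Total: 2 rows.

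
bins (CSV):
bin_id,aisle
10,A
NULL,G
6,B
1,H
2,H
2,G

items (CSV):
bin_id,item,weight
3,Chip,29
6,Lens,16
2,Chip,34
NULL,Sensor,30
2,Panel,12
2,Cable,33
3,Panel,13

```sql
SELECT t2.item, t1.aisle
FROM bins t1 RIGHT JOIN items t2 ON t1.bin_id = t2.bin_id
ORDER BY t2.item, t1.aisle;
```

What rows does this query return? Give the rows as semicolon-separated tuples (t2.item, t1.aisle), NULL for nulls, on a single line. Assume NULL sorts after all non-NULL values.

RIGHT JOIN keeps every row from `items`; unmatched rows get NULL for `bins`'s columns.
Matching on t1.bin_id = t2.bin_id. A NULL in a compared column never satisfies the condition.
- t1 row (bin_id=10): no match.
- t1 row (bin_id=NULL): no match.
- t1 row (bin_id=6): matches 1 t2 row(s) → 1 output row(s).
- t1 row (bin_id=1): no match.
- t1 row (bin_id=2): matches 3 t2 row(s) → 3 output row(s).
- t1 row (bin_id=2): matches 3 t2 row(s) → 3 output row(s).
- 3 t2 row(s) had no t1 match → kept, t1 columns NULL.
After projecting and ordering:
t2.item | t1.aisle
Cable | G
Cable | H
Chip | G
Chip | H
Chip | NULL
Lens | B
Panel | G
Panel | H
Panel | NULL
Sensor | NULL

(Cable, G); (Cable, H); (Chip, G); (Chip, H); (Chip, NULL); (Lens, B); (Panel, G); (Panel, H); (Panel, NULL); (Sensor, NULL)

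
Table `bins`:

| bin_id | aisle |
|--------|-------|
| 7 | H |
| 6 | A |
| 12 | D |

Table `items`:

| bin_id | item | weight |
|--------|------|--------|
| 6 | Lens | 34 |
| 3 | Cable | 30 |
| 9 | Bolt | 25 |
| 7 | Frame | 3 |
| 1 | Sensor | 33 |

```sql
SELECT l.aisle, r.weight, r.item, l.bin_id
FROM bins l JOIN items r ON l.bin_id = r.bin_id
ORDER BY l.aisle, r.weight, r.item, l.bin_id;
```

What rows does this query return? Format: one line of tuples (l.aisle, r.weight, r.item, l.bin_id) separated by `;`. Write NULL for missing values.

(A, 34, Lens, 6); (H, 3, Frame, 7)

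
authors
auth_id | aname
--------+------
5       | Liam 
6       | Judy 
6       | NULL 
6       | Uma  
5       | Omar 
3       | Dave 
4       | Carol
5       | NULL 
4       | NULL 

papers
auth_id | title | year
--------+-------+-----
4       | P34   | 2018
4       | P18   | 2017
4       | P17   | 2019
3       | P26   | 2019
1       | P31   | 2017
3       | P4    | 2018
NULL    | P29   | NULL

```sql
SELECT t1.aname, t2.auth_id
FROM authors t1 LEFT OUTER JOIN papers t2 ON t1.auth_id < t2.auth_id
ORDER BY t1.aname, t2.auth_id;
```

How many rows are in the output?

11

LEFT JOIN keeps every row from `authors`; unmatched rows get NULL for `papers`'s columns.
Matching on t1.auth_id < t2.auth_id. A NULL in a compared column never satisfies the condition.
- t1 row (auth_id=5): no match → kept, t2 columns NULL.
- t1 row (auth_id=6): no match → kept, t2 columns NULL.
- t1 row (auth_id=6): no match → kept, t2 columns NULL.
- t1 row (auth_id=6): no match → kept, t2 columns NULL.
- t1 row (auth_id=5): no match → kept, t2 columns NULL.
- t1 row (auth_id=3): matches 3 t2 row(s) → 3 output row(s).
- t1 row (auth_id=4): no match → kept, t2 columns NULL.
- t1 row (auth_id=5): no match → kept, t2 columns NULL.
- t1 row (auth_id=4): no match → kept, t2 columns NULL.
Total: 3 matched + 8 padded = 11 rows.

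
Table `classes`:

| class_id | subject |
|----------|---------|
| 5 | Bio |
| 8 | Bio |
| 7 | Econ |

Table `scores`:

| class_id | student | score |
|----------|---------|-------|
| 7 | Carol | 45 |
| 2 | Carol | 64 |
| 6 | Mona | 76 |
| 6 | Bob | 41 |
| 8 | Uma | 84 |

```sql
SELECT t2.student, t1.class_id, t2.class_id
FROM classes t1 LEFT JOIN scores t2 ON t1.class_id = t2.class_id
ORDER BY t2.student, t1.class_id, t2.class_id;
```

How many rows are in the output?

LEFT JOIN keeps every row from `classes`; unmatched rows get NULL for `scores`'s columns.
Matching on t1.class_id = t2.class_id.
Matched pairs: 2; unmatched t1 rows kept: 1.
Total: 2 matched + 1 padded = 3 rows.

3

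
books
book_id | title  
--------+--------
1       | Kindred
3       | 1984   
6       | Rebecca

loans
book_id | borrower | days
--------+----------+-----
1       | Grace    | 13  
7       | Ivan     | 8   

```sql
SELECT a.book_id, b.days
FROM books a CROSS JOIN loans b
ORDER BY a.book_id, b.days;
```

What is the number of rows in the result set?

6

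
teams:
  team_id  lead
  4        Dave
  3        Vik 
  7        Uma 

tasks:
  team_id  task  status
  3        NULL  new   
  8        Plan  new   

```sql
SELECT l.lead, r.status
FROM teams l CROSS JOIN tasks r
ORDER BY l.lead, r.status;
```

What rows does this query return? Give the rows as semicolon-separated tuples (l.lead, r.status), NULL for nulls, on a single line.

(Dave, new); (Dave, new); (Uma, new); (Uma, new); (Vik, new); (Vik, new)

CROSS JOIN pairs every row of `teams` with every row of `tasks`: 3 × 2 = 6 rows.
After projecting and ordering:
l.lead | r.status
Dave | new
Dave | new
Uma | new
Uma | new
Vik | new
Vik | new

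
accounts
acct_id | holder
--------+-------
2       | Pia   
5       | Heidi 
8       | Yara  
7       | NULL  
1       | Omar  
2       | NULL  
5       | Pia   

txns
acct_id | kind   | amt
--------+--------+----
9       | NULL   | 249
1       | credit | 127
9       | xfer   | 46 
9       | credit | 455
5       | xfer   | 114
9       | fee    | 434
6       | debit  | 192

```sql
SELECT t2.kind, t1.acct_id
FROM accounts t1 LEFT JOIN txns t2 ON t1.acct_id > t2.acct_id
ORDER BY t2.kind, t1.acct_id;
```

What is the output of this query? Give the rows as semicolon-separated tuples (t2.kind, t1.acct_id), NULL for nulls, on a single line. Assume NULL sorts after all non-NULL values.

(credit, 2); (credit, 2); (credit, 5); (credit, 5); (credit, 7); (credit, 8); (debit, 7); (debit, 8); (xfer, 7); (xfer, 8); (NULL, 1)

LEFT JOIN keeps every row from `accounts`; unmatched rows get NULL for `txns`'s columns.
Matching on t1.acct_id > t2.acct_id.
- acct_id=2: 1 matching t2 row(s), so 1 row(s) emitted.
- acct_id=5: 1 matching t2 row(s), so 1 row(s) emitted.
- acct_id=8: 3 matching t2 row(s), so 3 row(s) emitted.
- acct_id=7: 3 matching t2 row(s), so 3 row(s) emitted.
- acct_id=1: no t2 row matches, row kept with t2 columns NULL.
- acct_id=2: 1 matching t2 row(s), so 1 row(s) emitted.
- acct_id=5: 1 matching t2 row(s), so 1 row(s) emitted.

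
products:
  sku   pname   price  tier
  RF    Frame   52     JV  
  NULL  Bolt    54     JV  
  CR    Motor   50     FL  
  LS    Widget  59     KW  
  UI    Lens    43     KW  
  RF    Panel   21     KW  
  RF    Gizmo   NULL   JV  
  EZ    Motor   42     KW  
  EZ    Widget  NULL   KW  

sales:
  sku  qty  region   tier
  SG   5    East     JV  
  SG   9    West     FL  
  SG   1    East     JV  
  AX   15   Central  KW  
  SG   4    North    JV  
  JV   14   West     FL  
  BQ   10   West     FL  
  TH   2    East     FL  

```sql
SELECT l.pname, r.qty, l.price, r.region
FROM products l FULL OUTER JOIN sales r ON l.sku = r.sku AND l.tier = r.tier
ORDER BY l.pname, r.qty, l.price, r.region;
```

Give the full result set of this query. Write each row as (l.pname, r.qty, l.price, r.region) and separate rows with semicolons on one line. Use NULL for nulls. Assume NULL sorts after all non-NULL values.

(Bolt, NULL, 54, NULL); (Frame, NULL, 52, NULL); (Gizmo, NULL, NULL, NULL); (Lens, NULL, 43, NULL); (Motor, NULL, 42, NULL); (Motor, NULL, 50, NULL); (Panel, NULL, 21, NULL); (Widget, NULL, 59, NULL); (Widget, NULL, NULL, NULL); (NULL, 1, NULL, East); (NULL, 2, NULL, East); (NULL, 4, NULL, North); (NULL, 5, NULL, East); (NULL, 9, NULL, West); (NULL, 10, NULL, West); (NULL, 14, NULL, West); (NULL, 15, NULL, Central)

FULL OUTER JOIN keeps every row from both sides; unmatched rows get NULL for the other side's columns.
Matching on l.sku = r.sku AND l.tier = r.tier. A NULL in a compared column never satisfies the condition.
- l[0] sku=RF, tier=JV → no match; kept with NULLs on the r side.
- l[1] sku=NULL, tier=JV → no match; kept with NULLs on the r side.
- l[2] sku=CR, tier=FL → no match; kept with NULLs on the r side.
- l[3] sku=LS, tier=KW → no match; kept with NULLs on the r side.
- l[4] sku=UI, tier=KW → no match; kept with NULLs on the r side.
- l[5] sku=RF, tier=KW → no match; kept with NULLs on the r side.
- l[6] sku=RF, tier=JV → no match; kept with NULLs on the r side.
- l[7] sku=EZ, tier=KW → no match; kept with NULLs on the r side.
- l[8] sku=EZ, tier=KW → no match; kept with NULLs on the r side.
- 8 row(s) from r found no l partner → padded with NULL.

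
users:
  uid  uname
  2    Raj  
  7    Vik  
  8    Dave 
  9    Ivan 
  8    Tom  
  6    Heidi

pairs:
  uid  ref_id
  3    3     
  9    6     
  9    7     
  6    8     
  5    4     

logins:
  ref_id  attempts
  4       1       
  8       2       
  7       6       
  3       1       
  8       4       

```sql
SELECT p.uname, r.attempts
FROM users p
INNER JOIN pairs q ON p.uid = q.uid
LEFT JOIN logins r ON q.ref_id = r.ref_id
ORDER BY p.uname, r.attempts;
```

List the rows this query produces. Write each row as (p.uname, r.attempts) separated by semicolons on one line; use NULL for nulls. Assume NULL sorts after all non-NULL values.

Step 1 — p INNER JOIN q on uid → 3 row(s).
Then LEFT JOIN `logins r` on ref_id: each of those 3 rows is kept; rows whose q.ref_id has no match in r get NULL for r's columns.

(Heidi, 2); (Heidi, 4); (Ivan, 6); (Ivan, NULL)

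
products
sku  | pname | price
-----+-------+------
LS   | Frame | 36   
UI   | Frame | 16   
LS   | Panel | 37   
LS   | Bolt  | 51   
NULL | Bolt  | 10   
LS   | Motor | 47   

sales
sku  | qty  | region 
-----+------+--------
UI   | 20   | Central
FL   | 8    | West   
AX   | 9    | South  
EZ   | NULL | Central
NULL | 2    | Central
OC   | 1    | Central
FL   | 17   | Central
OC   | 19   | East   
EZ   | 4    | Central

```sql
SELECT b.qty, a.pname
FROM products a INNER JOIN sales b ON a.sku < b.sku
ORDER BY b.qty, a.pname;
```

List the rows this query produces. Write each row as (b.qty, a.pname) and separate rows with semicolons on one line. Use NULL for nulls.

INNER JOIN keeps only pairs where the ON condition holds.
Matching on a.sku < b.sku. A NULL in a compared column never satisfies the condition.
- a row (sku=LS): matches 3 b row(s) → 3 output row(s).
- a row (sku=UI): no match → dropped.
- a row (sku=LS): matches 3 b row(s) → 3 output row(s).
- a row (sku=LS): matches 3 b row(s) → 3 output row(s).
- a row (sku=NULL): no match → dropped.
- a row (sku=LS): matches 3 b row(s) → 3 output row(s).

(1, Bolt); (1, Frame); (1, Motor); (1, Panel); (19, Bolt); (19, Frame); (19, Motor); (19, Panel); (20, Bolt); (20, Frame); (20, Motor); (20, Panel)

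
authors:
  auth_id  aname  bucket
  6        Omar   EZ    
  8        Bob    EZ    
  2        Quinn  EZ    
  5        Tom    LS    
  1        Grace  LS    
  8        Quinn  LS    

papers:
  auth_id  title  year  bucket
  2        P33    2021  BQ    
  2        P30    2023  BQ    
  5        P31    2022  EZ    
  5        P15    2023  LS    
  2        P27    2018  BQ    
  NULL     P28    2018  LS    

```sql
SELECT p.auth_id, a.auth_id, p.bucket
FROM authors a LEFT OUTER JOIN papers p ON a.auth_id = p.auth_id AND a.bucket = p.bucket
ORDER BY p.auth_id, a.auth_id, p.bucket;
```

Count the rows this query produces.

6

LEFT JOIN keeps every row from `authors`; unmatched rows get NULL for `papers`'s columns.
Matching on a.auth_id = p.auth_id AND a.bucket = p.bucket. A NULL in a compared column never satisfies the condition.
- a row (auth_id=6, bucket=EZ): no match → kept, p columns NULL.
- a row (auth_id=8, bucket=EZ): no match → kept, p columns NULL.
- a row (auth_id=2, bucket=EZ): no match → kept, p columns NULL.
- a row (auth_id=5, bucket=LS): matches 1 p row(s) → 1 output row(s).
- a row (auth_id=1, bucket=LS): no match → kept, p columns NULL.
- a row (auth_id=8, bucket=LS): no match → kept, p columns NULL.
Total: 1 matched + 5 padded = 6 rows.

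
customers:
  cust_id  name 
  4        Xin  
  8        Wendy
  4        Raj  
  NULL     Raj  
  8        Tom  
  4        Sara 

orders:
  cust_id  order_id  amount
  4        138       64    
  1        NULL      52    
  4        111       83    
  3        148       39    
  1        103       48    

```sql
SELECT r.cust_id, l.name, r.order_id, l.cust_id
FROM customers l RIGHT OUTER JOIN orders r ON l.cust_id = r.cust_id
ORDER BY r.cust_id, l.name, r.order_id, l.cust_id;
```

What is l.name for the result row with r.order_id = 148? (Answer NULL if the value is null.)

RIGHT JOIN keeps every row from `orders`; unmatched rows get NULL for `customers`'s columns.
Matching on l.cust_id = r.cust_id. A NULL in a compared column never satisfies the condition.
- cust_id=4: 2 matching r row(s), so 2 row(s) emitted.
- cust_id=8: no matching r row.
- cust_id=4: 2 matching r row(s), so 2 row(s) emitted.
- cust_id=NULL: no matching r row.
- cust_id=8: no matching r row.
- cust_id=4: 2 matching r row(s), so 2 row(s) emitted.
- plus 3 unmatched r row(s), each kept with NULL l columns.

NULL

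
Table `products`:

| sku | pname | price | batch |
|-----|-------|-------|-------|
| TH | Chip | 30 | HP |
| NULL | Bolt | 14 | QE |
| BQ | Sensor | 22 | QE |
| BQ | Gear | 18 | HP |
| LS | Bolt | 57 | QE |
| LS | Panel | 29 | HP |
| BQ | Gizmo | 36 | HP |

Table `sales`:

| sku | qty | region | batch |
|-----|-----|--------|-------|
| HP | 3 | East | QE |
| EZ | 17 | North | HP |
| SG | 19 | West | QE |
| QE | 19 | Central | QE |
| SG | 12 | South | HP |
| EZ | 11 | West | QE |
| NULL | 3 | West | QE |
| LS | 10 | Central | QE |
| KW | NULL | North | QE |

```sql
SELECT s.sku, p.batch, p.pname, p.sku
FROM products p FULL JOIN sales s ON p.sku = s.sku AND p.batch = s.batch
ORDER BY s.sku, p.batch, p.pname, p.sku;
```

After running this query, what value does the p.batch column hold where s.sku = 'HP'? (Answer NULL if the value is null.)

FULL OUTER JOIN keeps every row from both sides; unmatched rows get NULL for the other side's columns.
Matching on p.sku = s.sku AND p.batch = s.batch. A NULL in a compared column never satisfies the condition.
- p[0] sku=TH, batch=HP → no match; kept with NULLs on the s side.
- p[1] sku=NULL, batch=QE → no match; kept with NULLs on the s side.
- p[2] sku=BQ, batch=QE → no match; kept with NULLs on the s side.
- p[3] sku=BQ, batch=HP → no match; kept with NULLs on the s side.
- p[4] sku=LS, batch=QE → 1 match(es) in s → 1 row(s).
- p[5] sku=LS, batch=HP → no match; kept with NULLs on the s side.
- p[6] sku=BQ, batch=HP → no match; kept with NULLs on the s side.
- 8 s row(s) had no p match → kept, p columns NULL.

NULL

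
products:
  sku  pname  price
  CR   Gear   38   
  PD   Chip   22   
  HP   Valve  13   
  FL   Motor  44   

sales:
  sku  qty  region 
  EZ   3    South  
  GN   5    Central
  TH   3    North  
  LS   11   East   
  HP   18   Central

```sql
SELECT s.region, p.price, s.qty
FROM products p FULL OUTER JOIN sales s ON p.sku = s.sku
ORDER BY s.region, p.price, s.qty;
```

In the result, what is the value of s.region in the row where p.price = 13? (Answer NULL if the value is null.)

Central

FULL OUTER JOIN keeps every row from both sides; unmatched rows get NULL for the other side's columns.
Matching on p.sku = s.sku.
- p (sku=CR) has no partner → padded with NULL.
- p (sku=PD) has no partner → padded with NULL.
- p (sku=HP) pairs with 1 row(s) of s.
- p (sku=FL) has no partner → padded with NULL.
- plus 4 unmatched s row(s), each kept with NULL p columns.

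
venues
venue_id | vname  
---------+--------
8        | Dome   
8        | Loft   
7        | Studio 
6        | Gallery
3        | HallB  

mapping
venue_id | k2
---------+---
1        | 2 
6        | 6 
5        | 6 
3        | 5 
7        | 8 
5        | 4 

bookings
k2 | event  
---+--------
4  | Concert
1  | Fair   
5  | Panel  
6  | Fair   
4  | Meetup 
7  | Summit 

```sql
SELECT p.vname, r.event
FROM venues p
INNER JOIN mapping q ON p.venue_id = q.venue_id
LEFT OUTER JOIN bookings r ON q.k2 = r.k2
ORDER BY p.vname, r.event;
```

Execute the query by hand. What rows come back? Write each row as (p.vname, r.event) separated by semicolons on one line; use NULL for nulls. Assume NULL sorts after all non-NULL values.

(Gallery, Fair); (HallB, Panel); (Studio, NULL)

Evaluate left to right. First `venues p INNER JOIN mapping q` on venue_id: 3 row(s).
Then LEFT JOIN `bookings r` on k2: each of those 3 rows is kept; rows whose q.k2 has no match in r get NULL for r's columns.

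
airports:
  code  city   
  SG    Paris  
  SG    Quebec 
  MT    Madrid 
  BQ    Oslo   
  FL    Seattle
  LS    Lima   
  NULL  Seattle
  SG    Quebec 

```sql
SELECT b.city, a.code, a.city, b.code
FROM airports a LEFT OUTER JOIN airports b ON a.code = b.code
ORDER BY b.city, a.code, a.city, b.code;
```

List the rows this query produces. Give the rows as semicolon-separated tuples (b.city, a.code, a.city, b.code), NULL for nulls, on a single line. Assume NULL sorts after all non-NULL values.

(Lima, LS, Lima, LS); (Madrid, MT, Madrid, MT); (Oslo, BQ, Oslo, BQ); (Paris, SG, Paris, SG); (Paris, SG, Quebec, SG); (Paris, SG, Quebec, SG); (Quebec, SG, Paris, SG); (Quebec, SG, Paris, SG); (Quebec, SG, Quebec, SG); (Quebec, SG, Quebec, SG); (Quebec, SG, Quebec, SG); (Quebec, SG, Quebec, SG); (Seattle, FL, Seattle, FL); (NULL, NULL, Seattle, NULL)

LEFT JOIN keeps every row from `airports a`; unmatched rows get NULL for `airports b`'s columns.
Matching on a.code = b.code. A NULL in a compared column never satisfies the condition.
- a (code=SG) pairs with 3 row(s) of b.
- a (code=SG) pairs with 3 row(s) of b.
- a (code=MT) pairs with 1 row(s) of b.
- a (code=BQ) pairs with 1 row(s) of b.
- a (code=FL) pairs with 1 row(s) of b.
- a (code=LS) pairs with 1 row(s) of b.
- a (code=NULL) has no partner → padded with NULL.
- a (code=SG) pairs with 3 row(s) of b.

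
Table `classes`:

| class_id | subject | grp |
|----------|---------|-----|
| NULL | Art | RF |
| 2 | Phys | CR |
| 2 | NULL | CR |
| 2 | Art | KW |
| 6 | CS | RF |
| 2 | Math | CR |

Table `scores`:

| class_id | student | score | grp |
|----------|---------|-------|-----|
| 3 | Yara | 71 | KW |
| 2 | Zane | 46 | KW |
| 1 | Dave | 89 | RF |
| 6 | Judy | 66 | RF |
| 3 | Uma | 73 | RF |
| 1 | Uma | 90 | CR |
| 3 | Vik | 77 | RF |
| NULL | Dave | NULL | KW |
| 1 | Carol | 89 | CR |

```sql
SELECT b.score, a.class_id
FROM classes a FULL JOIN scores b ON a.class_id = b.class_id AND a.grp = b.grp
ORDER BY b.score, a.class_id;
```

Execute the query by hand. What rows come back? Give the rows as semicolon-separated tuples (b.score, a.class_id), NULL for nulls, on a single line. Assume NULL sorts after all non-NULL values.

FULL OUTER JOIN keeps every row from both sides; unmatched rows get NULL for the other side's columns.
Matching on a.class_id = b.class_id AND a.grp = b.grp. A NULL in a compared column never satisfies the condition.
Matched pairs: 2; unmatched a rows kept: 4; unmatched b rows kept: 7.

(46, 2); (66, 6); (71, NULL); (73, NULL); (77, NULL); (89, NULL); (89, NULL); (90, NULL); (NULL, 2); (NULL, 2); (NULL, 2); (NULL, NULL); (NULL, NULL)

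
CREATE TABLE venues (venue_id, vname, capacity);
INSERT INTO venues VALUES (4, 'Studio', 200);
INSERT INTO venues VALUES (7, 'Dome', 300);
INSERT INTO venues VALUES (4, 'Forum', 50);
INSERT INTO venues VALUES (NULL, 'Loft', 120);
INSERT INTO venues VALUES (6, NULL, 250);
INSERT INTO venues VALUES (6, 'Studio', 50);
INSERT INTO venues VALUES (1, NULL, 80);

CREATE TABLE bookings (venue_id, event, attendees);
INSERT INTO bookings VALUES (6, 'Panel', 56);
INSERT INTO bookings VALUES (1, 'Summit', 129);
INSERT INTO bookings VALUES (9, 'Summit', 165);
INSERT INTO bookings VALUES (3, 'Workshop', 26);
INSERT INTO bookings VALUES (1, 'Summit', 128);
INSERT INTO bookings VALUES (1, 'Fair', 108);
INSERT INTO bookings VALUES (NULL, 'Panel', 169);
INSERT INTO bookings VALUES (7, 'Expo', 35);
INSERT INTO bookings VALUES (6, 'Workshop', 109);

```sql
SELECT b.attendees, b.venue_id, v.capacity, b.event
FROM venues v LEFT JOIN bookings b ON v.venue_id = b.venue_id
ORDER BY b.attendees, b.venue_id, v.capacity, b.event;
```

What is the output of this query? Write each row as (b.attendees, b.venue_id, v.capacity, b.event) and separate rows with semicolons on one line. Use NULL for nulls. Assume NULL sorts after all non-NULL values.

LEFT JOIN keeps every row from `venues`; unmatched rows get NULL for `bookings`'s columns.
Matching on v.venue_id = b.venue_id. A NULL in a compared column never satisfies the condition.
Matched pairs: 8; unmatched v rows kept: 3.

(35, 7, 300, Expo); (56, 6, 50, Panel); (56, 6, 250, Panel); (108, 1, 80, Fair); (109, 6, 50, Workshop); (109, 6, 250, Workshop); (128, 1, 80, Summit); (129, 1, 80, Summit); (NULL, NULL, 50, NULL); (NULL, NULL, 120, NULL); (NULL, NULL, 200, NULL)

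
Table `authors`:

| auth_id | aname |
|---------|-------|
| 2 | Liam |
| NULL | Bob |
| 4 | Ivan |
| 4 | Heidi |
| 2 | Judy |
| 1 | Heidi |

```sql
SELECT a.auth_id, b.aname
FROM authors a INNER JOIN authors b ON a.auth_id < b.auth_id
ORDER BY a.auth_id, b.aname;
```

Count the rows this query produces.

INNER JOIN keeps only pairs where the ON condition holds.
Matching on a.auth_id < b.auth_id. A NULL in a compared column never satisfies the condition.
- auth_id=2: 2 matching b row(s), so 2 row(s) emitted.
- auth_id=NULL: no matching b row, dropped.
- auth_id=4: no matching b row, dropped.
- auth_id=4: no matching b row, dropped.
- auth_id=2: 2 matching b row(s), so 2 row(s) emitted.
- auth_id=1: 4 matching b row(s), so 4 row(s) emitted.
Total: 8 rows.

8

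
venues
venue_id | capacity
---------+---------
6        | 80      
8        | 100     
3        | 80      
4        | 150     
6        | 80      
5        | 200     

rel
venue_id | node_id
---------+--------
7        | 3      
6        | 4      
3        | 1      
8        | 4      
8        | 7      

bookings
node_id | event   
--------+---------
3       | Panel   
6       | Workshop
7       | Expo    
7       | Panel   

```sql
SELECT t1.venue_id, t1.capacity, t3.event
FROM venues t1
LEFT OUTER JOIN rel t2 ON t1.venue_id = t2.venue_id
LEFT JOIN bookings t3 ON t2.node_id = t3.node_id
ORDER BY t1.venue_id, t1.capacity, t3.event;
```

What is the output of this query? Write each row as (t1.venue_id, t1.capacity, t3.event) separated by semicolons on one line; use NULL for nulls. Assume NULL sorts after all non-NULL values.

(3, 80, NULL); (4, 150, NULL); (5, 200, NULL); (6, 80, NULL); (6, 80, NULL); (8, 100, Expo); (8, 100, Panel); (8, 100, NULL)

Evaluate left to right. First `venues t1 LEFT JOIN rel t2` on venue_id: 7 row(s).
Then LEFT JOIN `bookings t3` on node_id: each of those 7 rows is kept; rows whose t2.node_id has no match in t3 get NULL for t3's columns.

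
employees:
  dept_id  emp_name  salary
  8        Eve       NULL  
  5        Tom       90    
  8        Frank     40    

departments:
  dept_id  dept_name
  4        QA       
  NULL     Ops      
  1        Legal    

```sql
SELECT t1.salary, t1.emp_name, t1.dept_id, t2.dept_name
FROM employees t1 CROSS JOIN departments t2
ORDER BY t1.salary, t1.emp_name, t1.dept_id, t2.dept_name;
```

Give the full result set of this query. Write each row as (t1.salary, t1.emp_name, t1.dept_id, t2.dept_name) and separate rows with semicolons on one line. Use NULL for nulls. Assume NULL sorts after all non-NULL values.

(40, Frank, 8, Legal); (40, Frank, 8, Ops); (40, Frank, 8, QA); (90, Tom, 5, Legal); (90, Tom, 5, Ops); (90, Tom, 5, QA); (NULL, Eve, 8, Legal); (NULL, Eve, 8, Ops); (NULL, Eve, 8, QA)

CROSS JOIN pairs every row of `employees` with every row of `departments`: 3 × 3 = 9 rows.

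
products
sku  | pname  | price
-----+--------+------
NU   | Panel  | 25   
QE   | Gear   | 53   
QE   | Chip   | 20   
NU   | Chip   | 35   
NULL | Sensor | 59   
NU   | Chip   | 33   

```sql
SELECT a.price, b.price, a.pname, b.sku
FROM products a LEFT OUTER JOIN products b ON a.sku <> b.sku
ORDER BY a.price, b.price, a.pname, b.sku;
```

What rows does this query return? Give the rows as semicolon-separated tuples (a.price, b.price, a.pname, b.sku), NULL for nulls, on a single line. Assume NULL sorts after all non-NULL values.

(20, 25, Chip, NU); (20, 33, Chip, NU); (20, 35, Chip, NU); (25, 20, Panel, QE); (25, 53, Panel, QE); (33, 20, Chip, QE); (33, 53, Chip, QE); (35, 20, Chip, QE); (35, 53, Chip, QE); (53, 25, Gear, NU); (53, 33, Gear, NU); (53, 35, Gear, NU); (59, NULL, Sensor, NULL)

LEFT JOIN keeps every row from `products a`; unmatched rows get NULL for `products b`'s columns.
Matching on a.sku <> b.sku. A NULL in a compared column never satisfies the condition.
- a[0] sku=NU → 2 match(es) in b → 2 row(s).
- a[1] sku=QE → 3 match(es) in b → 3 row(s).
- a[2] sku=QE → 3 match(es) in b → 3 row(s).
- a[3] sku=NU → 2 match(es) in b → 2 row(s).
- a[4] sku=NULL → no match; kept with NULLs on the b side.
- a[5] sku=NU → 2 match(es) in b → 2 row(s).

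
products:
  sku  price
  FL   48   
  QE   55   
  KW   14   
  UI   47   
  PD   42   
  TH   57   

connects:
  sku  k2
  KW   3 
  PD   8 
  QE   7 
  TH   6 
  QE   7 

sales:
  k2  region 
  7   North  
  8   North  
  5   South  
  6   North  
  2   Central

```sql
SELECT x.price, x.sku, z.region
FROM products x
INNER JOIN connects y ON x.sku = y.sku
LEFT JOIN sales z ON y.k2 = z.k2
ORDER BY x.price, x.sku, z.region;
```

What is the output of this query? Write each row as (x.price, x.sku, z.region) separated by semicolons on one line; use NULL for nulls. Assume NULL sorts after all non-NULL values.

(14, KW, NULL); (42, PD, North); (55, QE, North); (55, QE, North); (57, TH, North)

Joins associate left-to-right: products INNER JOIN connects on sku gives 5 intermediate row(s).
Then LEFT JOIN `sales z` on k2: each of those 5 rows is kept; rows whose y.k2 has no match in z get NULL for z's columns.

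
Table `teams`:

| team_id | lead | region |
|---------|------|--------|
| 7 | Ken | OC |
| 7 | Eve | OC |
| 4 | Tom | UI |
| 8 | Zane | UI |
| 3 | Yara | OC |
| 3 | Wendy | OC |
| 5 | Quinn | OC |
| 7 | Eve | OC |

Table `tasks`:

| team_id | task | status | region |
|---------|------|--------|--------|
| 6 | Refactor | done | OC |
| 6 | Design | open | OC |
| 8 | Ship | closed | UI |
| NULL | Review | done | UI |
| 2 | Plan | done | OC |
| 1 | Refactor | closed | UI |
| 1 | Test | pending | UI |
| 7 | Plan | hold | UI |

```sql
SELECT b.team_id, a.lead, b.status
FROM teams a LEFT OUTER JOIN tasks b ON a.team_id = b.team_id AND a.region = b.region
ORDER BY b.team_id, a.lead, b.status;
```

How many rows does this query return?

8

LEFT JOIN keeps every row from `teams`; unmatched rows get NULL for `tasks`'s columns.
Matching on a.team_id = b.team_id AND a.region = b.region. A NULL in a compared column never satisfies the condition.
Matched pairs: 1; unmatched a rows kept: 7.
Total: 1 matched + 7 padded = 8 rows.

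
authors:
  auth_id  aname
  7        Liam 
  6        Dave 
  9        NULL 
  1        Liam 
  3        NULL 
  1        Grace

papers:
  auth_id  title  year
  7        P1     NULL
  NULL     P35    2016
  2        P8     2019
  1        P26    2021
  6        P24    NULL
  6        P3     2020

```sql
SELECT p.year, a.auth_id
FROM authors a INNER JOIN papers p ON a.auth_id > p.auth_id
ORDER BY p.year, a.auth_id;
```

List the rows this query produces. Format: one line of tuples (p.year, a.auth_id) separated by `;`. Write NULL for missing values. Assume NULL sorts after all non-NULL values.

(2019, 3); (2019, 6); (2019, 7); (2019, 9); (2020, 7); (2020, 9); (2021, 3); (2021, 6); (2021, 7); (2021, 9); (NULL, 7); (NULL, 9); (NULL, 9)

INNER JOIN keeps only pairs where the ON condition holds.
Matching on a.auth_id > p.auth_id. A NULL in a compared column never satisfies the condition.
- a[0] auth_id=7 → 4 match(es) in p → 4 row(s).
- a[1] auth_id=6 → 2 match(es) in p → 2 row(s).
- a[2] auth_id=9 → 5 match(es) in p → 5 row(s).
- a[3] auth_id=1 → no match; dropped.
- a[4] auth_id=3 → 2 match(es) in p → 2 row(s).
- a[5] auth_id=1 → no match; dropped.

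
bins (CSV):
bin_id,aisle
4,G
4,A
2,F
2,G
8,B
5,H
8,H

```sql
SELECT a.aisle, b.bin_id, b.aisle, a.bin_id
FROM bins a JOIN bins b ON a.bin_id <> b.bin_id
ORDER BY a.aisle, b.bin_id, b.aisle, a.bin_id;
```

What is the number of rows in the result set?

36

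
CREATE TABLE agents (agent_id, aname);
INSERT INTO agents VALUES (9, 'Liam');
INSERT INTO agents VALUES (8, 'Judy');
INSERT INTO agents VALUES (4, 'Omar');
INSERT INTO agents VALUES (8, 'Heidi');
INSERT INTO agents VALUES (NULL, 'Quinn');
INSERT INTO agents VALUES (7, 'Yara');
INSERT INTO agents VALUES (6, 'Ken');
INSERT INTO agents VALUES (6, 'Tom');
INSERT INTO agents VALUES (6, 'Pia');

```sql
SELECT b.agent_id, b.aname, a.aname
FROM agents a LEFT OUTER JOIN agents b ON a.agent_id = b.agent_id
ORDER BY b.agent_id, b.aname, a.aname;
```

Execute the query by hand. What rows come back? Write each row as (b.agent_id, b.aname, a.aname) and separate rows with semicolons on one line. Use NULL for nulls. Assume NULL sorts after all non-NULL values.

LEFT JOIN keeps every row from `agents a`; unmatched rows get NULL for `agents b`'s columns.
Matching on a.agent_id = b.agent_id. A NULL in a compared column never satisfies the condition.
Matched pairs: 16; unmatched a rows kept: 1.

(4, Omar, Omar); (6, Ken, Ken); (6, Ken, Pia); (6, Ken, Tom); (6, Pia, Ken); (6, Pia, Pia); (6, Pia, Tom); (6, Tom, Ken); (6, Tom, Pia); (6, Tom, Tom); (7, Yara, Yara); (8, Heidi, Heidi); (8, Heidi, Judy); (8, Judy, Heidi); (8, Judy, Judy); (9, Liam, Liam); (NULL, NULL, Quinn)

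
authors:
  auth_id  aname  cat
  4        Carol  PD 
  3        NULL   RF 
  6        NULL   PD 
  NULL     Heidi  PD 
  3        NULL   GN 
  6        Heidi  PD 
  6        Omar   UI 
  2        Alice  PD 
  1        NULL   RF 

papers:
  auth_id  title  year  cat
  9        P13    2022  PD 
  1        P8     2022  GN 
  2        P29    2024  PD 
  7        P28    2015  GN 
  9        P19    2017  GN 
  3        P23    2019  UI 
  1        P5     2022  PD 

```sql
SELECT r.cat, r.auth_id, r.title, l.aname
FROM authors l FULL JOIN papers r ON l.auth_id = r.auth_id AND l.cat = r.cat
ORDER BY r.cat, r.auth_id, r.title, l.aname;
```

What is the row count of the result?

15

FULL OUTER JOIN keeps every row from both sides; unmatched rows get NULL for the other side's columns.
Matching on l.auth_id = r.auth_id AND l.cat = r.cat. A NULL in a compared column never satisfies the condition.
- auth_id=4, cat=PD: no r row matches, row kept with r columns NULL.
- auth_id=3, cat=RF: no r row matches, row kept with r columns NULL.
- auth_id=6, cat=PD: no r row matches, row kept with r columns NULL.
- auth_id=NULL, cat=PD: no r row matches, row kept with r columns NULL.
- auth_id=3, cat=GN: no r row matches, row kept with r columns NULL.
- auth_id=6, cat=PD: no r row matches, row kept with r columns NULL.
- auth_id=6, cat=UI: no r row matches, row kept with r columns NULL.
- auth_id=2, cat=PD: 1 matching r row(s), so 1 row(s) emitted.
- auth_id=1, cat=RF: no r row matches, row kept with r columns NULL.
- plus 6 unmatched r row(s), each kept with NULL l columns.
Total: 1 matched + 14 padded = 15 rows.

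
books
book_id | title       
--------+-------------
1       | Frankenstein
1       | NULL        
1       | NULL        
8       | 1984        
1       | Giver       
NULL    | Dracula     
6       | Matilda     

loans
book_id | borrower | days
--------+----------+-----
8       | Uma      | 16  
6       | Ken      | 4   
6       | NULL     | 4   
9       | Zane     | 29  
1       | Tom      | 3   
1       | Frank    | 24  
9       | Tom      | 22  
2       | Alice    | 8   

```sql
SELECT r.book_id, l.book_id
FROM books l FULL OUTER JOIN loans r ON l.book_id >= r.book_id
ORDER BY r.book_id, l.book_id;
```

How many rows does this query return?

22

FULL OUTER JOIN keeps every row from both sides; unmatched rows get NULL for the other side's columns.
Matching on l.book_id >= r.book_id. A NULL in a compared column never satisfies the condition.
Matched pairs: 19; unmatched l rows kept: 1; unmatched r rows kept: 2.
Total: 19 matched + 3 padded = 22 rows.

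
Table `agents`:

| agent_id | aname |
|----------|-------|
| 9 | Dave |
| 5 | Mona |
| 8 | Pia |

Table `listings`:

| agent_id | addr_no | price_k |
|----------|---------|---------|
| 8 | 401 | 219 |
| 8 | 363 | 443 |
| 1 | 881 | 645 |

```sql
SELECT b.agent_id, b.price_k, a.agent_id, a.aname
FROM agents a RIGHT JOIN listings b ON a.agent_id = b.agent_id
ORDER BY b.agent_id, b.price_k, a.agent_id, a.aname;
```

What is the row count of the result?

3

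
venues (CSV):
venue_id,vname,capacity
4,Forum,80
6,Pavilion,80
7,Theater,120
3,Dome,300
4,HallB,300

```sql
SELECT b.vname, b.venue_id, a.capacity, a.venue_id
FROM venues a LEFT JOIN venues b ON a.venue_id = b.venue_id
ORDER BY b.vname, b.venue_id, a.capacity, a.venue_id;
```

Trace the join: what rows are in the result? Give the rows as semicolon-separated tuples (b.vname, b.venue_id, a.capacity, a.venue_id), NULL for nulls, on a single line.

(Dome, 3, 300, 3); (Forum, 4, 80, 4); (Forum, 4, 300, 4); (HallB, 4, 80, 4); (HallB, 4, 300, 4); (Pavilion, 6, 80, 6); (Theater, 7, 120, 7)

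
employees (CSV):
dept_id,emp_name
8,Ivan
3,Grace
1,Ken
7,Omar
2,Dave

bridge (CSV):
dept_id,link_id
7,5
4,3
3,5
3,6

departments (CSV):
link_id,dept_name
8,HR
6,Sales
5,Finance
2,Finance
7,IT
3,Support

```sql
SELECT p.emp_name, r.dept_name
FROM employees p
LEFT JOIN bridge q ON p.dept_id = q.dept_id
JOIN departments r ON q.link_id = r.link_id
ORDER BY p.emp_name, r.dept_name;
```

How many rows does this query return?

Evaluate left to right. First `employees p LEFT JOIN bridge q` on dept_id: 6 row(s).
Then INNER JOIN `departments r` on link_id: keep only rows whose q.link_id appears in r.
Result: 3 row(s).

3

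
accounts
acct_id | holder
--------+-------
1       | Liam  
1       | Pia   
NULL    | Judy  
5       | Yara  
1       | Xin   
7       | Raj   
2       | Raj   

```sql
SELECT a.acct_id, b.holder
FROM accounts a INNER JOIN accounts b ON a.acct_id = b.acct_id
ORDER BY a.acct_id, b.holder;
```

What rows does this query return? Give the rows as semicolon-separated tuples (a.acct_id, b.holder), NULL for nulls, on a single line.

INNER JOIN keeps only pairs where the ON condition holds.
Matching on a.acct_id = b.acct_id. A NULL in a compared column never satisfies the condition.
Matched pairs: 12.

(1, Liam); (1, Liam); (1, Liam); (1, Pia); (1, Pia); (1, Pia); (1, Xin); (1, Xin); (1, Xin); (2, Raj); (5, Yara); (7, Raj)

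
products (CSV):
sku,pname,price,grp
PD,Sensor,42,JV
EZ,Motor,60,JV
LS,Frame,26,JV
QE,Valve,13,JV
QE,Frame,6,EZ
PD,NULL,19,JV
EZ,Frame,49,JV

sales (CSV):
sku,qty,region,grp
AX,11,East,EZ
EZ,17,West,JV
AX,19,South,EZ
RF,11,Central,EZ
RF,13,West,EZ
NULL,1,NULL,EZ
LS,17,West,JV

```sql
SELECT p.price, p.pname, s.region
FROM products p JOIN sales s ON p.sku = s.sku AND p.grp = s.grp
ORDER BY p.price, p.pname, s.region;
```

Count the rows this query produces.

3

INNER JOIN keeps only pairs where the ON condition holds.
Matching on p.sku = s.sku AND p.grp = s.grp. A NULL in a compared column never satisfies the condition.
- p row (sku=PD, grp=JV): no match → dropped.
- p row (sku=EZ, grp=JV): matches 1 s row(s) → 1 output row(s).
- p row (sku=LS, grp=JV): matches 1 s row(s) → 1 output row(s).
- p row (sku=QE, grp=JV): no match → dropped.
- p row (sku=QE, grp=EZ): no match → dropped.
- p row (sku=PD, grp=JV): no match → dropped.
- p row (sku=EZ, grp=JV): matches 1 s row(s) → 1 output row(s).
Total: 3 rows.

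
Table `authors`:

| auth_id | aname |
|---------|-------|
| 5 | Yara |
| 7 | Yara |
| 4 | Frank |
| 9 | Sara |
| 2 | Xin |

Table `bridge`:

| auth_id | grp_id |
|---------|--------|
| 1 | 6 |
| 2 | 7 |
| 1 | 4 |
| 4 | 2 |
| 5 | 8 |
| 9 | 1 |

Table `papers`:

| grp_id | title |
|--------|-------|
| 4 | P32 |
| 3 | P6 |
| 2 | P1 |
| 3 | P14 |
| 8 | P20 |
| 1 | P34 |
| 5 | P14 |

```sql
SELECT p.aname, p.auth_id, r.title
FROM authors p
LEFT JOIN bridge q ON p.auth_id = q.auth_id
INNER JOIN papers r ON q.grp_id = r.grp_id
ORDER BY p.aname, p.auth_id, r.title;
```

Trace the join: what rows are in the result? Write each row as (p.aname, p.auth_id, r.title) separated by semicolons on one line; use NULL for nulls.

(Frank, 4, P1); (Sara, 9, P34); (Yara, 5, P20)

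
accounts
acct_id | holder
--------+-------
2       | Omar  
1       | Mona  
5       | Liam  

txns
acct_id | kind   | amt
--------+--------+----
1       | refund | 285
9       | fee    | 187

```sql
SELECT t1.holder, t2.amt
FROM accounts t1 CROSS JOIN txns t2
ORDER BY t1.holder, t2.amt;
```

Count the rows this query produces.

CROSS JOIN pairs every row of `accounts` with every row of `txns`: 3 × 2 = 6 rows.

6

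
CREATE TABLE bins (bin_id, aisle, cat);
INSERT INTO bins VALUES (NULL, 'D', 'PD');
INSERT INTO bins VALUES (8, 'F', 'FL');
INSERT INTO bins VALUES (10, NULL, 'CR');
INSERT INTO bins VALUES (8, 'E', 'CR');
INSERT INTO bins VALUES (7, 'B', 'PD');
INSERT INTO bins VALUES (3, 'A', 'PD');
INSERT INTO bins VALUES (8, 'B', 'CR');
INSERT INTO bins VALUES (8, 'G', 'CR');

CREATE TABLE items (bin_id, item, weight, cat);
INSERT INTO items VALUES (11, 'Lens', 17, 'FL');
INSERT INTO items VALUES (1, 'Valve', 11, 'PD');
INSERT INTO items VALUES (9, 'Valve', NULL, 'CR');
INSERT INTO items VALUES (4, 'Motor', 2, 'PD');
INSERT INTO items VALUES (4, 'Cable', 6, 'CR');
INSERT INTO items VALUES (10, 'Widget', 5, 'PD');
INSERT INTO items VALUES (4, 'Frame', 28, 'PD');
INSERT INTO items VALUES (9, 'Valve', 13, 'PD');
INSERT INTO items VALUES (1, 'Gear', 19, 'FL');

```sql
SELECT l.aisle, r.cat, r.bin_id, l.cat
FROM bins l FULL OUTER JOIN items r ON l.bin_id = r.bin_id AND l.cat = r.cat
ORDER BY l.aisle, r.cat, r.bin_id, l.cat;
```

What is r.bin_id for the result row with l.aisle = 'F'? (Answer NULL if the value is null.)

NULL

FULL OUTER JOIN keeps every row from both sides; unmatched rows get NULL for the other side's columns.
Matching on l.bin_id = r.bin_id AND l.cat = r.cat. A NULL in a compared column never satisfies the condition.
- l row (bin_id=NULL, cat=PD): no match → kept, r columns NULL.
- l row (bin_id=8, cat=FL): no match → kept, r columns NULL.
- l row (bin_id=10, cat=CR): no match → kept, r columns NULL.
- l row (bin_id=8, cat=CR): no match → kept, r columns NULL.
- l row (bin_id=7, cat=PD): no match → kept, r columns NULL.
- l row (bin_id=3, cat=PD): no match → kept, r columns NULL.
- l row (bin_id=8, cat=CR): no match → kept, r columns NULL.
- l row (bin_id=8, cat=CR): no match → kept, r columns NULL.
- plus 9 unmatched r row(s), each kept with NULL l columns.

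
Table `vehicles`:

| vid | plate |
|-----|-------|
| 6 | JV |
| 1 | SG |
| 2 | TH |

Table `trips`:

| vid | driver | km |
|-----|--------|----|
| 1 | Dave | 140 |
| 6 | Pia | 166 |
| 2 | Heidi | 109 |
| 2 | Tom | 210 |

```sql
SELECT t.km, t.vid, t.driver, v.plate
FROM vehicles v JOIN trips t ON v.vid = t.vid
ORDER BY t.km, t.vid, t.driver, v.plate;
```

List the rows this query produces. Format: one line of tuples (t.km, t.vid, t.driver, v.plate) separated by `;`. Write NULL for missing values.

(109, 2, Heidi, TH); (140, 1, Dave, SG); (166, 6, Pia, JV); (210, 2, Tom, TH)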